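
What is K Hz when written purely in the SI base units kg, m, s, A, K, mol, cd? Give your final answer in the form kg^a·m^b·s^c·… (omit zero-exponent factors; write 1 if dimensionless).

Hz = 1/s = s⁻¹ (frequency is cycles per second).
Combining: K·Hz = K · s⁻¹ = s⁻¹·K.

s⁻¹·K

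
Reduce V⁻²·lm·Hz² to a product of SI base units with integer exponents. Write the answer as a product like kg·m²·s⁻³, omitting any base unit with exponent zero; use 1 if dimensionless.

V = kg·m²·s⁻³·A⁻¹.
So V⁻² = kg⁻²·m⁻⁴·s⁶·A².
lm = cd.
Hz = s⁻¹.
So Hz² = s⁻².
Combining: V⁻²·lm·Hz² = (kg⁻²·m⁻⁴·s⁶·A²) · cd · s⁻² = kg⁻²·m⁻⁴·s⁴·A²·cd.

kg⁻²·m⁻⁴·s⁴·A²·cd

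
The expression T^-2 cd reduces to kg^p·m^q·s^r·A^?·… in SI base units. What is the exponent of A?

2

T = Wb/m² (flux density = flux per area),
    = kg·s⁻²·A⁻¹.
So T⁻² = kg⁻²·s⁴·A².
Combining: T⁻²·cd = (kg⁻²·s⁴·A²) · cd = kg⁻²·s⁴·A²·cd.
The exponent of A is 2.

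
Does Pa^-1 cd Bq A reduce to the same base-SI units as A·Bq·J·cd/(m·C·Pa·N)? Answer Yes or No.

Left side:
  Pa = kg·m⁻¹·s⁻².
  So Pa⁻¹ = kg⁻¹·m·s².
  Bq = s⁻¹.
  Combining: Pa⁻¹·cd·Bq·A = (kg⁻¹·m·s²) · cd · s⁻¹ · A = kg⁻¹·m·s·A·cd.
Right side:
  C = A·s = s·A (charge = current × time).
  So C⁻¹ = s⁻¹·A⁻¹.
  Bq = 1/s = s⁻¹ (activity is decays per second).
  Pa = N/m² (pressure = force per area),
      = kg·m⁻¹·s⁻².
  So Pa⁻¹ = kg⁻¹·m·s².
  J = N·m (work = force × distance),
      = kg·m²·s⁻².
  N = kg·m/s² = kg·m·s⁻² (force = mass × acceleration).
  So N⁻¹ = kg⁻¹·m⁻¹·s².
  Combining: A·m⁻¹·C⁻¹·Bq·Pa⁻¹·J·cd·N⁻¹ = A · m⁻¹ · (s⁻¹·A⁻¹) · s⁻¹ · (kg⁻¹·m·s²) · (kg·m²·s⁻²) · cd · (kg⁻¹·m⁻¹·s²) = kg⁻¹·m·cd.
Left is kg⁻¹·m·s·A·cd; right is kg⁻¹·m·cd — different.

No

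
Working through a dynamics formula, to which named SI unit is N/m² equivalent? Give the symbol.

N = kg·m/s² = kg·m·s⁻² (force = mass × acceleration).
Combining: m⁻²·N = m⁻² · (kg·m·s⁻²) = kg·m⁻¹·s⁻².
kg·m⁻¹·s⁻² is the base-SI form of the pascal.

Pa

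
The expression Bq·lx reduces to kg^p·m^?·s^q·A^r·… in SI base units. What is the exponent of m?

Bq = 1/s = s⁻¹ (activity is decays per second).
lx = lm/m² (illuminance = luminous flux per area),
    = m⁻²·cd.
Combining: Bq·lx = s⁻¹ · (m⁻²·cd) = m⁻²·s⁻¹·cd.
The exponent of m is -2.

-2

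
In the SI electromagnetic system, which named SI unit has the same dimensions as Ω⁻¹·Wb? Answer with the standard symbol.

C

Ω = V/A (resistance = voltage per current),
    = kg·m²·s⁻³·A⁻².
So Ω⁻¹ = kg⁻¹·m⁻²·s³·A².
Wb = V·s (flux: a volt is a weber per second),
    = kg·m²·s⁻²·A⁻¹.
Combining: Ω⁻¹·Wb = (kg⁻¹·m⁻²·s³·A²) · (kg·m²·s⁻²·A⁻¹) = s·A.
s·A is the base-SI form of the coulomb.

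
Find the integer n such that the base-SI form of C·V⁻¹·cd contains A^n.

C = A·s = s·A (charge = current × time).
V = W/A (potential = power per current),
    = kg·m²·s⁻³·A⁻¹.
So V⁻¹ = kg⁻¹·m⁻²·s³·A.
Combining: C·V⁻¹·cd = (s·A) · (kg⁻¹·m⁻²·s³·A) · cd = kg⁻¹·m⁻²·s⁴·A²·cd.
The exponent of A is 2.

2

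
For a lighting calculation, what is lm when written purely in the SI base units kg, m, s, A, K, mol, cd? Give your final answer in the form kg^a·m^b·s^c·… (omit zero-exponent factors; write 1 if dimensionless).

cd

lm = cd.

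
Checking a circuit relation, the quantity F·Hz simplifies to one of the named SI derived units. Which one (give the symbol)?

S

F = kg⁻¹·m⁻²·s⁴·A².
Hz = s⁻¹.
Combining: F·Hz = (kg⁻¹·m⁻²·s⁴·A²) · s⁻¹ = kg⁻¹·m⁻²·s³·A².
kg⁻¹·m⁻²·s³·A² is the base-SI form of the siemens.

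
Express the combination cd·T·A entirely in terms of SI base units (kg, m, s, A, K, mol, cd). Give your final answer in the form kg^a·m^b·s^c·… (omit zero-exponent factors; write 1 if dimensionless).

kg·s⁻²·cd

T = kg·s⁻²·A⁻¹.
Combining: cd·T·A = cd · (kg·s⁻²·A⁻¹) · A = kg·s⁻²·cd.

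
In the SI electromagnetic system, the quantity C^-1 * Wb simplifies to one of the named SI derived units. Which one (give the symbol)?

C = s·A.
So C⁻¹ = s⁻¹·A⁻¹.
Wb = kg·m²·s⁻²·A⁻¹.
Combining: C⁻¹·Wb = (s⁻¹·A⁻¹) · (kg·m²·s⁻²·A⁻¹) = kg·m²·s⁻³·A⁻².
kg·m²·s⁻³·A⁻² is the base-SI form of the ohm.

Ω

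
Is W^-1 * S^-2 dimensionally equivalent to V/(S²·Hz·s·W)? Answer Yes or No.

Left side:
  W = J/s (power = energy per time),
      = kg·m²·s⁻³.
  So W⁻¹ = kg⁻¹·m⁻²·s³.
  S = 1/Ω (conductance is reciprocal resistance),
      = kg⁻¹·m⁻²·s³·A².
  So S⁻² = kg²·m⁴·s⁻⁶·A⁻⁴.
  Combining: W⁻¹·S⁻² = (kg⁻¹·m⁻²·s³) · (kg²·m⁴·s⁻⁶·A⁻⁴) = kg·m²·s⁻³·A⁻⁴.
Right side:
  S = 1/Ω (conductance is reciprocal resistance),
      = kg⁻¹·m⁻²·s³·A².
  So S⁻² = kg²·m⁴·s⁻⁶·A⁻⁴.
  Hz = 1/s = s⁻¹ (frequency is cycles per second).
  So Hz⁻¹ = s.
  V = W/A (potential = power per current),
      = kg·m²·s⁻³·A⁻¹.
  W = J/s (power = energy per time),
      = kg·m²·s⁻³.
  So W⁻¹ = kg⁻¹·m⁻²·s³.
  Combining: S⁻²·Hz⁻¹·V·s⁻¹·W⁻¹ = (kg²·m⁴·s⁻⁶·A⁻⁴) · s · (kg·m²·s⁻³·A⁻¹) · s⁻¹ · (kg⁻¹·m⁻²·s³) = kg²·m⁴·s⁻⁶·A⁻⁵.
Left is kg·m²·s⁻³·A⁻⁴; right is kg²·m⁴·s⁻⁶·A⁻⁵ — different.

No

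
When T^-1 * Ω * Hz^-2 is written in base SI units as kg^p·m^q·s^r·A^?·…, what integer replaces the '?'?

-1

T = Wb/m² (flux density = flux per area),
    = kg·s⁻²·A⁻¹.
So T⁻¹ = kg⁻¹·s²·A.
Ω = V/A (resistance = voltage per current),
    = kg·m²·s⁻³·A⁻².
Hz = 1/s = s⁻¹ (frequency is cycles per second).
So Hz⁻² = s².
Combining: T⁻¹·Ω·Hz⁻² = (kg⁻¹·s²·A) · (kg·m²·s⁻³·A⁻²) · s² = m²·s·A⁻¹.
The exponent of A is -1.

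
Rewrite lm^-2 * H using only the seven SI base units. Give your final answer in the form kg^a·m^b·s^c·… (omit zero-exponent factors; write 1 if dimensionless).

lm = cd·sr = cd (luminous flux; sr is dimensionless).
So lm⁻² = cd⁻².
H = Wb/A (inductance = flux per current),
    = kg·m²·s⁻²·A⁻².
Combining: lm⁻²·H = cd⁻² · (kg·m²·s⁻²·A⁻²) = kg·m²·s⁻²·A⁻²·cd⁻².

kg·m²·s⁻²·A⁻²·cd⁻²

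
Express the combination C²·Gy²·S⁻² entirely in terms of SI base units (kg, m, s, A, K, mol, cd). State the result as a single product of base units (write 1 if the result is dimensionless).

kg²·m⁸·s⁻⁸·A⁻²

C = A·s = s·A (charge = current × time).
So C² = s²·A².
Gy = J/kg (absorbed dose = energy per mass),
    = m²·s⁻².
So Gy² = m⁴·s⁻⁴.
S = 1/Ω (conductance is reciprocal resistance),
    = kg⁻¹·m⁻²·s³·A².
So S⁻² = kg²·m⁴·s⁻⁶·A⁻⁴.
Combining: C²·Gy²·S⁻² = (s²·A²) · (m⁴·s⁻⁴) · (kg²·m⁴·s⁻⁶·A⁻⁴) = kg²·m⁸·s⁻⁸·A⁻².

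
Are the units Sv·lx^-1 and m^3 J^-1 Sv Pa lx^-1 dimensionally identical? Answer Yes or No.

Yes

Left side:
  Sv = m²·s⁻².
  lx = m⁻²·cd.
  So lx⁻¹ = m²·cd⁻¹.
  Combining: Sv·lx⁻¹ = (m²·s⁻²) · (m²·cd⁻¹) = m⁴·s⁻²·cd⁻¹.
Right side:
  J = N·m (work = force × distance),
      = kg·m²·s⁻².
  So J⁻¹ = kg⁻¹·m⁻²·s².
  Sv = J/kg (equivalent dose = energy per mass),
      = m²·s⁻².
  Pa = N/m² (pressure = force per area),
      = kg·m⁻¹·s⁻².
  lx = lm/m² (illuminance = luminous flux per area),
      = m⁻²·cd.
  So lx⁻¹ = m²·cd⁻¹.
  Combining: m³·J⁻¹·Sv·Pa·lx⁻¹ = m³ · (kg⁻¹·m⁻²·s²) · (m²·s⁻²) · (kg·m⁻¹·s⁻²) · (m²·cd⁻¹) = m⁴·s⁻²·cd⁻¹.
Both reduce to m⁴·s⁻²·cd⁻¹.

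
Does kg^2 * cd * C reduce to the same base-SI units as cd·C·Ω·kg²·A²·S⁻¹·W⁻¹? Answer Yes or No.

No

Left side:
  C = A·s = s·A (charge = current × time).
  Combining: kg²·cd·C = kg² · cd · (s·A) = kg²·s·A·cd.
Right side:
  C = A·s = s·A (charge = current × time).
  Ω = V/A (resistance = voltage per current),
      = kg·m²·s⁻³·A⁻².
  S = 1/Ω (conductance is reciprocal resistance),
      = kg⁻¹·m⁻²·s³·A².
  So S⁻¹ = kg·m²·s⁻³·A⁻².
  W = J/s (power = energy per time),
      = kg·m²·s⁻³.
  So W⁻¹ = kg⁻¹·m⁻²·s³.
  Combining: cd·C·Ω·kg²·A²·S⁻¹·W⁻¹ = cd · (s·A) · (kg·m²·s⁻³·A⁻²) · kg² · A² · (kg·m²·s⁻³·A⁻²) · (kg⁻¹·m⁻²·s³) = kg³·m²·s⁻²·A⁻¹·cd.
Left is kg²·s·A·cd; right is kg³·m²·s⁻²·A⁻¹·cd — different.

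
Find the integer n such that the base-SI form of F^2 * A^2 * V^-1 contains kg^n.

F = C/V (capacitance = charge per voltage),
    = A·s/(kg·m²·s⁻³·A⁻¹) (substituting C and V),
    = kg⁻¹·m⁻²·s⁴·A².
So F² = kg⁻²·m⁻⁴·s⁸·A⁴.
V = W/A (potential = power per current),
    = kg·m²·s⁻³·A⁻¹.
So V⁻¹ = kg⁻¹·m⁻²·s³·A.
Combining: F²·A²·V⁻¹ = (kg⁻²·m⁻⁴·s⁸·A⁴) · A² · (kg⁻¹·m⁻²·s³·A) = kg⁻³·m⁻⁶·s¹¹·A⁷.
The exponent of kg is -3.

-3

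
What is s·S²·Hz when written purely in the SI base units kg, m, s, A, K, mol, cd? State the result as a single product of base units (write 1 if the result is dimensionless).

S = 1/Ω (conductance is reciprocal resistance),
    = kg⁻¹·m⁻²·s³·A².
So S² = kg⁻²·m⁻⁴·s⁶·A⁴.
Hz = 1/s = s⁻¹ (frequency is cycles per second).
Combining: s·S²·Hz = s · (kg⁻²·m⁻⁴·s⁶·A⁴) · s⁻¹ = kg⁻²·m⁻⁴·s⁶·A⁴.

kg⁻²·m⁻⁴·s⁶·A⁴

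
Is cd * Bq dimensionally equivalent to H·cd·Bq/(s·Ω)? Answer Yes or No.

Yes

Left side:
  Bq = s⁻¹.
  Combining: cd·Bq = cd · s⁻¹ = s⁻¹·cd.
Right side:
  H = kg·m²·s⁻²·A⁻².
  Bq = s⁻¹.
  Ω = kg·m²·s⁻³·A⁻².
  So Ω⁻¹ = kg⁻¹·m⁻²·s³·A².
  Combining: s⁻¹·H·cd·Bq·Ω⁻¹ = s⁻¹ · (kg·m²·s⁻²·A⁻²) · cd · s⁻¹ · (kg⁻¹·m⁻²·s³·A²) = s⁻¹·cd.
Both reduce to s⁻¹·cd.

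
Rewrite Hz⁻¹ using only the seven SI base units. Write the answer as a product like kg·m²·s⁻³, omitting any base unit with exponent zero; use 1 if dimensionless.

s

Hz = 1/s = s⁻¹ (frequency is cycles per second).
So Hz⁻¹ = s.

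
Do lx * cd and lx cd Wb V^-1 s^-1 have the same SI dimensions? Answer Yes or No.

Left side:
  lx = lm/m² (illuminance = luminous flux per area),
      = m⁻²·cd.
  Combining: lx·cd = (m⁻²·cd) · cd = m⁻²·cd².
Right side:
  lx = m⁻²·cd.
  Wb = kg·m²·s⁻²·A⁻¹.
  V = kg·m²·s⁻³·A⁻¹.
  So V⁻¹ = kg⁻¹·m⁻²·s³·A.
  Combining: lx·cd·Wb·V⁻¹·s⁻¹ = (m⁻²·cd) · cd · (kg·m²·s⁻²·A⁻¹) · (kg⁻¹·m⁻²·s³·A) · s⁻¹ = m⁻²·cd².
Both reduce to m⁻²·cd².

Yes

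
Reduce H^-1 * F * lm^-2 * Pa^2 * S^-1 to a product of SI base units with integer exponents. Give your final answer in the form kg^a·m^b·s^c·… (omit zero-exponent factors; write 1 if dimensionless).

H = Wb/A (inductance = flux per current),
    = kg·m²·s⁻²·A⁻².
So H⁻¹ = kg⁻¹·m⁻²·s²·A².
F = C/V (capacitance = charge per voltage),
    = A·s/(kg·m²·s⁻³·A⁻¹) (substituting C and V),
    = kg⁻¹·m⁻²·s⁴·A².
lm = cd·sr = cd (luminous flux; sr is dimensionless).
So lm⁻² = cd⁻².
Pa = N/m² (pressure = force per area),
    = kg·m⁻¹·s⁻².
So Pa² = kg²·m⁻²·s⁻⁴.
S = 1/Ω (conductance is reciprocal resistance),
    = kg⁻¹·m⁻²·s³·A².
So S⁻¹ = kg·m²·s⁻³·A⁻².
Combining: H⁻¹·F·lm⁻²·Pa²·S⁻¹ = (kg⁻¹·m⁻²·s²·A²) · (kg⁻¹·m⁻²·s⁴·A²) · cd⁻² · (kg²·m⁻²·s⁻⁴) · (kg·m²·s⁻³·A⁻²) = kg·m⁻⁴·s⁻¹·A²·cd⁻².

kg·m⁻⁴·s⁻¹·A²·cd⁻²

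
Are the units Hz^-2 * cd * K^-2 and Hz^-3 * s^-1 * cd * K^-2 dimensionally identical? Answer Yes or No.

Yes

Left side:
  Hz = 1/s = s⁻¹ (frequency is cycles per second).
  So Hz⁻² = s².
  Combining: Hz⁻²·cd·K⁻² = s² · cd · K⁻² = s²·K⁻²·cd.
Right side:
  Hz = s⁻¹.
  So Hz⁻³ = s³.
  Combining: Hz⁻³·s⁻¹·cd·K⁻² = s³ · s⁻¹ · cd · K⁻² = s²·K⁻²·cd.
Both reduce to s²·K⁻²·cd.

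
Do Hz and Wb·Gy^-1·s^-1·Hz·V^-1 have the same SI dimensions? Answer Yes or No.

No

Left side:
  Hz = 1/s = s⁻¹ (frequency is cycles per second).
Right side:
  Wb = kg·m²·s⁻²·A⁻¹.
  Gy = m²·s⁻².
  So Gy⁻¹ = m⁻²·s².
  Hz = s⁻¹.
  V = kg·m²·s⁻³·A⁻¹.
  So V⁻¹ = kg⁻¹·m⁻²·s³·A.
  Combining: Wb·Gy⁻¹·s⁻¹·Hz·V⁻¹ = (kg·m²·s⁻²·A⁻¹) · (m⁻²·s²) · s⁻¹ · s⁻¹ · (kg⁻¹·m⁻²·s³·A) = m⁻²·s.
Left is s⁻¹; right is m⁻²·s — different.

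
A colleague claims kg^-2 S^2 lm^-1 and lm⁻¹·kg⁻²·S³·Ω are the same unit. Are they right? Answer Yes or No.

Left side:
  S = kg⁻¹·m⁻²·s³·A².
  So S² = kg⁻²·m⁻⁴·s⁶·A⁴.
  lm = cd.
  So lm⁻¹ = cd⁻¹.
  Combining: kg⁻²·S²·lm⁻¹ = kg⁻² · (kg⁻²·m⁻⁴·s⁶·A⁴) · cd⁻¹ = kg⁻⁴·m⁻⁴·s⁶·A⁴·cd⁻¹.
Right side:
  lm = cd·sr = cd (luminous flux; sr is dimensionless).
  So lm⁻¹ = cd⁻¹.
  S = 1/Ω (conductance is reciprocal resistance),
      = kg⁻¹·m⁻²·s³·A².
  So S³ = kg⁻³·m⁻⁶·s⁹·A⁶.
  Ω = V/A (resistance = voltage per current),
      = kg·m²·s⁻³·A⁻².
  Combining: lm⁻¹·kg⁻²·S³·Ω = cd⁻¹ · kg⁻² · (kg⁻³·m⁻⁶·s⁹·A⁶) · (kg·m²·s⁻³·A⁻²) = kg⁻⁴·m⁻⁴·s⁶·A⁴·cd⁻¹.
Both reduce to kg⁻⁴·m⁻⁴·s⁶·A⁴·cd⁻¹.

Yes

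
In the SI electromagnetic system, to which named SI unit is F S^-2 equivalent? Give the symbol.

F = C/V (capacitance = charge per voltage),
    = A·s/(kg·m²·s⁻³·A⁻¹) (substituting C and V),
    = kg⁻¹·m⁻²·s⁴·A².
S = 1/Ω (conductance is reciprocal resistance),
    = kg⁻¹·m⁻²·s³·A².
So S⁻² = kg²·m⁴·s⁻⁶·A⁻⁴.
Combining: F·S⁻² = (kg⁻¹·m⁻²·s⁴·A²) · (kg²·m⁴·s⁻⁶·A⁻⁴) = kg·m²·s⁻²·A⁻².
kg·m²·s⁻²·A⁻² is the base-SI form of the henry.

H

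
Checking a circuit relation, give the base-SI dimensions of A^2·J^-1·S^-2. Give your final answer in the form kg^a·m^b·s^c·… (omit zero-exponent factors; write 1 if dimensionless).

kg·m²·s⁻⁴·A⁻²

J = N·m (work = force × distance),
    = kg·m²·s⁻².
So J⁻¹ = kg⁻¹·m⁻²·s².
S = 1/Ω (conductance is reciprocal resistance),
    = kg⁻¹·m⁻²·s³·A².
So S⁻² = kg²·m⁴·s⁻⁶·A⁻⁴.
Combining: A²·J⁻¹·S⁻² = A² · (kg⁻¹·m⁻²·s²) · (kg²·m⁴·s⁻⁶·A⁻⁴) = kg·m²·s⁻⁴·A⁻².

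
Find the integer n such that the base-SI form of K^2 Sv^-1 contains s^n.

2

Sv = m²·s⁻².
So Sv⁻¹ = m⁻²·s².
Combining: K²·Sv⁻¹ = K² · (m⁻²·s²) = m⁻²·s²·K².
The exponent of s is 2.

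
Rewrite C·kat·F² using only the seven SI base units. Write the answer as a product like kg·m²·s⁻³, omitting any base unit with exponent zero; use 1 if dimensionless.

kg⁻²·m⁻⁴·s⁸·A⁵·mol

C = s·A.
kat = s⁻¹·mol.
F = kg⁻¹·m⁻²·s⁴·A².
So F² = kg⁻²·m⁻⁴·s⁸·A⁴.
Combining: C·kat·F² = (s·A) · (s⁻¹·mol) · (kg⁻²·m⁻⁴·s⁸·A⁴) = kg⁻²·m⁻⁴·s⁸·A⁵·mol.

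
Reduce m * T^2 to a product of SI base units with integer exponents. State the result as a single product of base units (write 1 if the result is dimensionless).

kg²·m·s⁻⁴·A⁻²

T = Wb/m² (flux density = flux per area),
    = kg·s⁻²·A⁻¹.
So T² = kg²·s⁻⁴·A⁻².
Combining: m·T² = m · (kg²·s⁻⁴·A⁻²) = kg²·m·s⁻⁴·A⁻².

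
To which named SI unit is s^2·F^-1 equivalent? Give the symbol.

F = kg⁻¹·m⁻²·s⁴·A².
So F⁻¹ = kg·m²·s⁻⁴·A⁻².
Combining: s²·F⁻¹ = s² · (kg·m²·s⁻⁴·A⁻²) = kg·m²·s⁻²·A⁻².
kg·m²·s⁻²·A⁻² is the base-SI form of the henry.

H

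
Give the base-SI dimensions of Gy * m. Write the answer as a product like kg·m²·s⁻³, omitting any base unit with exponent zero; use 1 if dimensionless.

Gy = J/kg (absorbed dose = energy per mass),
    = m²·s⁻².
Combining: Gy·m = (m²·s⁻²) · m = m³·s⁻².

m³·s⁻²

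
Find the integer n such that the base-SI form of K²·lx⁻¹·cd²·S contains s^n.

lx = lm/m² (illuminance = luminous flux per area),
    = m⁻²·cd.
So lx⁻¹ = m²·cd⁻¹.
S = 1/Ω (conductance is reciprocal resistance),
    = kg⁻¹·m⁻²·s³·A².
Combining: K²·lx⁻¹·cd²·S = K² · (m²·cd⁻¹) · cd² · (kg⁻¹·m⁻²·s³·A²) = kg⁻¹·s³·A²·K²·cd.
The exponent of s is 3.

3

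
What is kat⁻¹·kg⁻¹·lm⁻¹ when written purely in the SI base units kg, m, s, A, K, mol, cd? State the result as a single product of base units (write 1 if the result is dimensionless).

kat = mol/s = s⁻¹·mol (catalytic activity).
So kat⁻¹ = s·mol⁻¹.
lm = cd·sr = cd (luminous flux; sr is dimensionless).
So lm⁻¹ = cd⁻¹.
Combining: kat⁻¹·kg⁻¹·lm⁻¹ = (s·mol⁻¹) · kg⁻¹ · cd⁻¹ = kg⁻¹·s·mol⁻¹·cd⁻¹.

kg⁻¹·s·mol⁻¹·cd⁻¹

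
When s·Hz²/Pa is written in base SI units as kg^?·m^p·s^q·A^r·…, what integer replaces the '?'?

Hz = s⁻¹.
So Hz² = s⁻².
Pa = kg·m⁻¹·s⁻².
So Pa⁻¹ = kg⁻¹·m·s².
Combining: s·Hz²·Pa⁻¹ = s · s⁻² · (kg⁻¹·m·s²) = kg⁻¹·m·s.
The exponent of kg is -1.

-1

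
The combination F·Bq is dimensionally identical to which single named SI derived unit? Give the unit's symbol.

S

F = kg⁻¹·m⁻²·s⁴·A².
Bq = s⁻¹.
Combining: F·Bq = (kg⁻¹·m⁻²·s⁴·A²) · s⁻¹ = kg⁻¹·m⁻²·s³·A².
kg⁻¹·m⁻²·s³·A² is the base-SI form of the siemens.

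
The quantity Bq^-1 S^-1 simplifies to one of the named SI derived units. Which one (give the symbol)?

Bq = 1/s = s⁻¹ (activity is decays per second).
So Bq⁻¹ = s.
S = 1/Ω (conductance is reciprocal resistance),
    = kg⁻¹·m⁻²·s³·A².
So S⁻¹ = kg·m²·s⁻³·A⁻².
Combining: Bq⁻¹·S⁻¹ = s · (kg·m²·s⁻³·A⁻²) = kg·m²·s⁻²·A⁻².
kg·m²·s⁻²·A⁻² is the base-SI form of the henry.

H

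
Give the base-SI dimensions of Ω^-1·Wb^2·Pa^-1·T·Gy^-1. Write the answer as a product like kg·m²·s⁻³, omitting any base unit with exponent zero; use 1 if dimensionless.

Ω = V/A (resistance = voltage per current),
    = kg·m²·s⁻³·A⁻².
So Ω⁻¹ = kg⁻¹·m⁻²·s³·A².
Wb = V·s (flux: a volt is a weber per second),
    = kg·m²·s⁻²·A⁻¹.
So Wb² = kg²·m⁴·s⁻⁴·A⁻².
Pa = N/m² (pressure = force per area),
    = kg·m⁻¹·s⁻².
So Pa⁻¹ = kg⁻¹·m·s².
T = Wb/m² (flux density = flux per area),
    = kg·s⁻²·A⁻¹.
Gy = J/kg (absorbed dose = energy per mass),
    = m²·s⁻².
So Gy⁻¹ = m⁻²·s².
Combining: Ω⁻¹·Wb²·Pa⁻¹·T·Gy⁻¹ = (kg⁻¹·m⁻²·s³·A²) · (kg²·m⁴·s⁻⁴·A⁻²) · (kg⁻¹·m·s²) · (kg·s⁻²·A⁻¹) · (m⁻²·s²) = kg·m·s·A⁻¹.

kg·m·s·A⁻¹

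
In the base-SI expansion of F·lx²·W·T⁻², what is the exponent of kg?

F = kg⁻¹·m⁻²·s⁴·A².
lx = m⁻²·cd.
So lx² = m⁻⁴·cd².
W = kg·m²·s⁻³.
T = kg·s⁻²·A⁻¹.
So T⁻² = kg⁻²·s⁴·A².
Combining: F·lx²·W·T⁻² = (kg⁻¹·m⁻²·s⁴·A²) · (m⁻⁴·cd²) · (kg·m²·s⁻³) · (kg⁻²·s⁴·A²) = kg⁻²·m⁻⁴·s⁵·A⁴·cd².
The exponent of kg is -2.

-2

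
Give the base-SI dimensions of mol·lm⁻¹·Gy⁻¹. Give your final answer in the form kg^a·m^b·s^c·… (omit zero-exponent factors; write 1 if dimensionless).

m⁻²·s²·mol·cd⁻¹

lm = cd·sr = cd (luminous flux; sr is dimensionless).
So lm⁻¹ = cd⁻¹.
Gy = J/kg (absorbed dose = energy per mass),
    = m²·s⁻².
So Gy⁻¹ = m⁻²·s².
Combining: mol·lm⁻¹·Gy⁻¹ = mol · cd⁻¹ · (m⁻²·s²) = m⁻²·s²·mol·cd⁻¹.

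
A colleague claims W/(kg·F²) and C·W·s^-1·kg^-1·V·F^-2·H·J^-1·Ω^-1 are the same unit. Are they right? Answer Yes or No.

Left side:
  W = J/s (power = energy per time),
      = kg·m²·s⁻³.
  F = C/V (capacitance = charge per voltage),
      = A·s/(kg·m²·s⁻³·A⁻¹) (substituting C and V),
      = kg⁻¹·m⁻²·s⁴·A².
  So F⁻² = kg²·m⁴·s⁻⁸·A⁻⁴.
  Combining: W·kg⁻¹·F⁻² = (kg·m²·s⁻³) · kg⁻¹ · (kg²·m⁴·s⁻⁸·A⁻⁴) = kg²·m⁶·s⁻¹¹·A⁻⁴.
Right side:
  C = A·s = s·A (charge = current × time).
  W = J/s (power = energy per time),
      = kg·m²·s⁻³.
  V = W/A (potential = power per current),
      = kg·m²·s⁻³·A⁻¹.
  F = C/V (capacitance = charge per voltage),
      = A·s/(kg·m²·s⁻³·A⁻¹) (substituting C and V),
      = kg⁻¹·m⁻²·s⁴·A².
  So F⁻² = kg²·m⁴·s⁻⁸·A⁻⁴.
  H = Wb/A (inductance = flux per current),
      = kg·m²·s⁻²·A⁻².
  J = N·m (work = force × distance),
      = kg·m²·s⁻².
  So J⁻¹ = kg⁻¹·m⁻²·s².
  Ω = V/A (resistance = voltage per current),
      = kg·m²·s⁻³·A⁻².
  So Ω⁻¹ = kg⁻¹·m⁻²·s³·A².
  Combining: C·W·s⁻¹·kg⁻¹·V·F⁻²·H·J⁻¹·Ω⁻¹ = (s·A) · (kg·m²·s⁻³) · s⁻¹ · kg⁻¹ · (kg·m²·s⁻³·A⁻¹) · (kg²·m⁴·s⁻⁸·A⁻⁴) · (kg·m²·s⁻²·A⁻²) · (kg⁻¹·m⁻²·s²) · (kg⁻¹·m⁻²·s³·A²) = kg²·m⁶·s⁻¹¹·A⁻⁴.
Both reduce to kg²·m⁶·s⁻¹¹·A⁻⁴.

Yes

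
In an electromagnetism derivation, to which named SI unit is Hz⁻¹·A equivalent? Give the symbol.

Hz = 1/s = s⁻¹ (frequency is cycles per second).
So Hz⁻¹ = s.
Combining: Hz⁻¹·A = s · A = s·A.
s·A is the base-SI form of the coulomb.

C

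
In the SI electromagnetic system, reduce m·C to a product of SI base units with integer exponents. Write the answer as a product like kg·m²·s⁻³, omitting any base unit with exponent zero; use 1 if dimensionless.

m·s·A

C = A·s = s·A (charge = current × time).
Combining: m·C = m · (s·A) = m·s·A.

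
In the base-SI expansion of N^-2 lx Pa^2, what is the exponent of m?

N = kg·m·s⁻².
So N⁻² = kg⁻²·m⁻²·s⁴.
lx = m⁻²·cd.
Pa = kg·m⁻¹·s⁻².
So Pa² = kg²·m⁻²·s⁻⁴.
Combining: N⁻²·lx·Pa² = (kg⁻²·m⁻²·s⁴) · (m⁻²·cd) · (kg²·m⁻²·s⁻⁴) = m⁻⁶·cd.
The exponent of m is -6.

-6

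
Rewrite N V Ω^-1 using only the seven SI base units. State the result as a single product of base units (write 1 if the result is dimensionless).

N = kg·m·s⁻².
V = kg·m²·s⁻³·A⁻¹.
Ω = kg·m²·s⁻³·A⁻².
So Ω⁻¹ = kg⁻¹·m⁻²·s³·A².
Combining: N·V·Ω⁻¹ = (kg·m·s⁻²) · (kg·m²·s⁻³·A⁻¹) · (kg⁻¹·m⁻²·s³·A²) = kg·m·s⁻²·A.

kg·m·s⁻²·A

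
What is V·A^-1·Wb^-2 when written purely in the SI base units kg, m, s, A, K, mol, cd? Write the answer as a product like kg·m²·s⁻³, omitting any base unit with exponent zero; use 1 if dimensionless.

V = W/A (potential = power per current),
    = kg·m²·s⁻³·A⁻¹.
Wb = V·s (flux: a volt is a weber per second),
    = kg·m²·s⁻²·A⁻¹.
So Wb⁻² = kg⁻²·m⁻⁴·s⁴·A².
Combining: V·A⁻¹·Wb⁻² = (kg·m²·s⁻³·A⁻¹) · A⁻¹ · (kg⁻²·m⁻⁴·s⁴·A²) = kg⁻¹·m⁻²·s.

kg⁻¹·m⁻²·s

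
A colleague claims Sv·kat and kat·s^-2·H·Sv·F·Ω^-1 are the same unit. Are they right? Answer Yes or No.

No

Left side:
  Sv = m²·s⁻².
  kat = s⁻¹·mol.
  Combining: Sv·kat = (m²·s⁻²) · (s⁻¹·mol) = m²·s⁻³·mol.
Right side:
  kat = s⁻¹·mol.
  H = kg·m²·s⁻²·A⁻².
  Sv = m²·s⁻².
  F = kg⁻¹·m⁻²·s⁴·A².
  Ω = kg·m²·s⁻³·A⁻².
  So Ω⁻¹ = kg⁻¹·m⁻²·s³·A².
  Combining: kat·s⁻²·H·Sv·F·Ω⁻¹ = (s⁻¹·mol) · s⁻² · (kg·m²·s⁻²·A⁻²) · (m²·s⁻²) · (kg⁻¹·m⁻²·s⁴·A²) · (kg⁻¹·m⁻²·s³·A²) = kg⁻¹·A²·mol.
Left is m²·s⁻³·mol; right is kg⁻¹·A²·mol — different.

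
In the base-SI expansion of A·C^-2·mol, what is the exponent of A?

-1

C = A·s = s·A (charge = current × time).
So C⁻² = s⁻²·A⁻².
Combining: A·C⁻²·mol = A · (s⁻²·A⁻²) · mol = s⁻²·A⁻¹·mol.
The exponent of A is -1.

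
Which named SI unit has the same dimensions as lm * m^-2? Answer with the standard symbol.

lx

lm = cd.
Combining: lm·m⁻² = cd · m⁻² = m⁻²·cd.
m⁻²·cd is the base-SI form of the lux.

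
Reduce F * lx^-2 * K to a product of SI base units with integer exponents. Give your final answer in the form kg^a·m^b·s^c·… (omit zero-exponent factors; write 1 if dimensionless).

kg⁻¹·m²·s⁴·A²·K·cd⁻²

F = C/V (capacitance = charge per voltage),
    = A·s/(kg·m²·s⁻³·A⁻¹) (substituting C and V),
    = kg⁻¹·m⁻²·s⁴·A².
lx = lm/m² (illuminance = luminous flux per area),
    = m⁻²·cd.
So lx⁻² = m⁴·cd⁻².
Combining: F·lx⁻²·K = (kg⁻¹·m⁻²·s⁴·A²) · (m⁴·cd⁻²) · K = kg⁻¹·m²·s⁴·A²·K·cd⁻².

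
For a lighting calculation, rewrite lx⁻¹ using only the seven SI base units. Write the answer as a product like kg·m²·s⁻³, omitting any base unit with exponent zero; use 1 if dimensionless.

lx = m⁻²·cd.
So lx⁻¹ = m²·cd⁻¹.

m²·cd⁻¹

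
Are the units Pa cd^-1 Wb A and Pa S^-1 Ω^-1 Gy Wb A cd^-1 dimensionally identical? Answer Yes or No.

No

Left side:
  Pa = N/m² (pressure = force per area),
      = kg·m⁻¹·s⁻².
  Wb = V·s (flux: a volt is a weber per second),
      = kg·m²·s⁻²·A⁻¹.
  Combining: Pa·cd⁻¹·Wb·A = (kg·m⁻¹·s⁻²) · cd⁻¹ · (kg·m²·s⁻²·A⁻¹) · A = kg²·m·s⁻⁴·cd⁻¹.
Right side:
  Pa = kg·m⁻¹·s⁻².
  S = kg⁻¹·m⁻²·s³·A².
  So S⁻¹ = kg·m²·s⁻³·A⁻².
  Ω = kg·m²·s⁻³·A⁻².
  So Ω⁻¹ = kg⁻¹·m⁻²·s³·A².
  Gy = m²·s⁻².
  Wb = kg·m²·s⁻²·A⁻¹.
  Combining: Pa·S⁻¹·Ω⁻¹·Gy·Wb·A·cd⁻¹ = (kg·m⁻¹·s⁻²) · (kg·m²·s⁻³·A⁻²) · (kg⁻¹·m⁻²·s³·A²) · (m²·s⁻²) · (kg·m²·s⁻²·A⁻¹) · A · cd⁻¹ = kg²·m³·s⁻⁶·cd⁻¹.
Left is kg²·m·s⁻⁴·cd⁻¹; right is kg²·m³·s⁻⁶·cd⁻¹ — different.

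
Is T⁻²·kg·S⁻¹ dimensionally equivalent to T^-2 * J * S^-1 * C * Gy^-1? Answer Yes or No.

Left side:
  T = Wb/m² (flux density = flux per area),
      = kg·s⁻²·A⁻¹.
  So T⁻² = kg⁻²·s⁴·A².
  S = 1/Ω (conductance is reciprocal resistance),
      = kg⁻¹·m⁻²·s³·A².
  So S⁻¹ = kg·m²·s⁻³·A⁻².
  Combining: T⁻²·kg·S⁻¹ = (kg⁻²·s⁴·A²) · kg · (kg·m²·s⁻³·A⁻²) = m²·s.
Right side:
  T = Wb/m² (flux density = flux per area),
      = kg·s⁻²·A⁻¹.
  So T⁻² = kg⁻²·s⁴·A².
  J = N·m (work = force × distance),
      = kg·m²·s⁻².
  S = 1/Ω (conductance is reciprocal resistance),
      = kg⁻¹·m⁻²·s³·A².
  So S⁻¹ = kg·m²·s⁻³·A⁻².
  C = A·s = s·A (charge = current × time).
  Gy = J/kg (absorbed dose = energy per mass),
      = m²·s⁻².
  So Gy⁻¹ = m⁻²·s².
  Combining: T⁻²·J·S⁻¹·C·Gy⁻¹ = (kg⁻²·s⁴·A²) · (kg·m²·s⁻²) · (kg·m²·s⁻³·A⁻²) · (s·A) · (m⁻²·s²) = m²·s²·A.
Left is m²·s; right is m²·s²·A — different.

No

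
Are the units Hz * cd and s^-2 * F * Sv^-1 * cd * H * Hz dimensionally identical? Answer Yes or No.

Left side:
  Hz = s⁻¹.
  Combining: Hz·cd = s⁻¹ · cd = s⁻¹·cd.
Right side:
  F = C/V (capacitance = charge per voltage),
      = A·s/(kg·m²·s⁻³·A⁻¹) (substituting C and V),
      = kg⁻¹·m⁻²·s⁴·A².
  Sv = J/kg (equivalent dose = energy per mass),
      = m²·s⁻².
  So Sv⁻¹ = m⁻²·s².
  H = Wb/A (inductance = flux per current),
      = kg·m²·s⁻²·A⁻².
  Hz = 1/s = s⁻¹ (frequency is cycles per second).
  Combining: s⁻²·F·Sv⁻¹·cd·H·Hz = s⁻² · (kg⁻¹·m⁻²·s⁴·A²) · (m⁻²·s²) · cd · (kg·m²·s⁻²·A⁻²) · s⁻¹ = m⁻²·s·cd.
Left is s⁻¹·cd; right is m⁻²·s·cd — different.

No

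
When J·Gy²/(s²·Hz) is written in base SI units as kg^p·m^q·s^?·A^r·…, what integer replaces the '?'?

Hz = 1/s = s⁻¹ (frequency is cycles per second).
So Hz⁻¹ = s.
J = N·m (work = force × distance),
    = kg·m²·s⁻².
Gy = J/kg (absorbed dose = energy per mass),
    = m²·s⁻².
So Gy² = m⁴·s⁻⁴.
Combining: s⁻²·Hz⁻¹·J·Gy² = s⁻² · s · (kg·m²·s⁻²) · (m⁴·s⁻⁴) = kg·m⁶·s⁻⁷.
The exponent of s is -7.

-7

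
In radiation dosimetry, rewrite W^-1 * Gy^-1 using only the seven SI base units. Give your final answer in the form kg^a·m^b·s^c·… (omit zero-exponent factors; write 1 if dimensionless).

W = kg·m²·s⁻³.
So W⁻¹ = kg⁻¹·m⁻²·s³.
Gy = m²·s⁻².
So Gy⁻¹ = m⁻²·s².
Combining: W⁻¹·Gy⁻¹ = (kg⁻¹·m⁻²·s³) · (m⁻²·s²) = kg⁻¹·m⁻⁴·s⁵.

kg⁻¹·m⁻⁴·s⁵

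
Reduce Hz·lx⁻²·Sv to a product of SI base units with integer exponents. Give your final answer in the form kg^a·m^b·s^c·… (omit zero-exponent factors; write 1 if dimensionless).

Hz = 1/s = s⁻¹ (frequency is cycles per second).
lx = lm/m² (illuminance = luminous flux per area),
    = m⁻²·cd.
So lx⁻² = m⁴·cd⁻².
Sv = J/kg (equivalent dose = energy per mass),
    = m²·s⁻².
Combining: Hz·lx⁻²·Sv = s⁻¹ · (m⁴·cd⁻²) · (m²·s⁻²) = m⁶·s⁻³·cd⁻².

m⁶·s⁻³·cd⁻²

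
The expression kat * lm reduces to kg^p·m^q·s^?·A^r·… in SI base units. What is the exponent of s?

-1

kat = s⁻¹·mol.
lm = cd.
Combining: kat·lm = (s⁻¹·mol) · cd = s⁻¹·mol·cd.
The exponent of s is -1.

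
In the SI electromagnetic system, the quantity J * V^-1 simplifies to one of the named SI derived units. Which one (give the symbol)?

J = N·m (work = force × distance),
    = kg·m²·s⁻².
V = W/A (potential = power per current),
    = kg·m²·s⁻³·A⁻¹.
So V⁻¹ = kg⁻¹·m⁻²·s³·A.
Combining: J·V⁻¹ = (kg·m²·s⁻²) · (kg⁻¹·m⁻²·s³·A) = s·A.
s·A is the base-SI form of the coulomb.

C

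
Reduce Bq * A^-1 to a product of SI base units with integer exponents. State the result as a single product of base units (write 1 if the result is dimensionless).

Bq = 1/s = s⁻¹ (activity is decays per second).
Combining: Bq·A⁻¹ = s⁻¹ · A⁻¹ = s⁻¹·A⁻¹.

s⁻¹·A⁻¹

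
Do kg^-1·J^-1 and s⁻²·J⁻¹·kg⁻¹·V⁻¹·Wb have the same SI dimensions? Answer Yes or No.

Left side:
  J = N·m (work = force × distance),
      = kg·m²·s⁻².
  So J⁻¹ = kg⁻¹·m⁻²·s².
  Combining: kg⁻¹·J⁻¹ = kg⁻¹ · (kg⁻¹·m⁻²·s²) = kg⁻²·m⁻²·s².
Right side:
  J = N·m (work = force × distance),
      = kg·m²·s⁻².
  So J⁻¹ = kg⁻¹·m⁻²·s².
  V = W/A (potential = power per current),
      = kg·m²·s⁻³·A⁻¹.
  So V⁻¹ = kg⁻¹·m⁻²·s³·A.
  Wb = V·s (flux: a volt is a weber per second),
      = kg·m²·s⁻²·A⁻¹.
  Combining: s⁻²·J⁻¹·kg⁻¹·V⁻¹·Wb = s⁻² · (kg⁻¹·m⁻²·s²) · kg⁻¹ · (kg⁻¹·m⁻²·s³·A) · (kg·m²·s⁻²·A⁻¹) = kg⁻²·m⁻²·s.
Left is kg⁻²·m⁻²·s²; right is kg⁻²·m⁻²·s — different.

No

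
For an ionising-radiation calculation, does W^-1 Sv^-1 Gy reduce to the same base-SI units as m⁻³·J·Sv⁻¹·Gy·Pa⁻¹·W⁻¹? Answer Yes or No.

Left side:
  W = J/s (power = energy per time),
      = kg·m²·s⁻³.
  So W⁻¹ = kg⁻¹·m⁻²·s³.
  Sv = J/kg (equivalent dose = energy per mass),
      = m²·s⁻².
  So Sv⁻¹ = m⁻²·s².
  Gy = J/kg (absorbed dose = energy per mass),
      = m²·s⁻².
  Combining: W⁻¹·Sv⁻¹·Gy = (kg⁻¹·m⁻²·s³) · (m⁻²·s²) · (m²·s⁻²) = kg⁻¹·m⁻²·s³.
Right side:
  J = kg·m²·s⁻².
  Sv = m²·s⁻².
  So Sv⁻¹ = m⁻²·s².
  Gy = m²·s⁻².
  Pa = kg·m⁻¹·s⁻².
  So Pa⁻¹ = kg⁻¹·m·s².
  W = kg·m²·s⁻³.
  So W⁻¹ = kg⁻¹·m⁻²·s³.
  Combining: m⁻³·J·Sv⁻¹·Gy·Pa⁻¹·W⁻¹ = m⁻³ · (kg·m²·s⁻²) · (m⁻²·s²) · (m²·s⁻²) · (kg⁻¹·m·s²) · (kg⁻¹·m⁻²·s³) = kg⁻¹·m⁻²·s³.
Both reduce to kg⁻¹·m⁻²·s³.

Yes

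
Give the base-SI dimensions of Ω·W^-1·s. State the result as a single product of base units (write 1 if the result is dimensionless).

s·A⁻²

Ω = V/A (resistance = voltage per current),
    = kg·m²·s⁻³·A⁻².
W = J/s (power = energy per time),
    = kg·m²·s⁻³.
So W⁻¹ = kg⁻¹·m⁻²·s³.
Combining: Ω·W⁻¹·s = (kg·m²·s⁻³·A⁻²) · (kg⁻¹·m⁻²·s³) · s = s·A⁻².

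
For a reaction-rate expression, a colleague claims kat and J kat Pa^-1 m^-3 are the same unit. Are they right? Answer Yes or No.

Left side:
  kat = s⁻¹·mol.
Right side:
  J = N·m (work = force × distance),
      = kg·m²·s⁻².
  kat = mol/s = s⁻¹·mol (catalytic activity).
  Pa = N/m² (pressure = force per area),
      = kg·m⁻¹·s⁻².
  So Pa⁻¹ = kg⁻¹·m·s².
  Combining: J·kat·Pa⁻¹·m⁻³ = (kg·m²·s⁻²) · (s⁻¹·mol) · (kg⁻¹·m·s²) · m⁻³ = s⁻¹·mol.
Both reduce to s⁻¹·mol.

Yes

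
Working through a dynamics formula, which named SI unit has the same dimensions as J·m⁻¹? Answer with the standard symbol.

J = kg·m²·s⁻².
Combining: J·m⁻¹ = (kg·m²·s⁻²) · m⁻¹ = kg·m·s⁻².
kg·m·s⁻² is the base-SI form of the newton.

N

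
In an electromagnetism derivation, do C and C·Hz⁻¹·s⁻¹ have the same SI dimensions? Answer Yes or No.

Yes

Left side:
  C = A·s = s·A (charge = current × time).
Right side:
  C = s·A.
  Hz = s⁻¹.
  So Hz⁻¹ = s.
  Combining: C·Hz⁻¹·s⁻¹ = (s·A) · s · s⁻¹ = s·A.
Both reduce to s·A.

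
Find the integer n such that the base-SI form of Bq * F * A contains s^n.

3

Bq = s⁻¹.
F = kg⁻¹·m⁻²·s⁴·A².
Combining: Bq·F·A = s⁻¹ · (kg⁻¹·m⁻²·s⁴·A²) · A = kg⁻¹·m⁻²·s³·A³.
The exponent of s is 3.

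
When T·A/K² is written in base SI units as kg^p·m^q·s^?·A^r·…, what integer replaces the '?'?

-2

T = Wb/m² (flux density = flux per area),
    = kg·s⁻²·A⁻¹.
Combining: K⁻²·T·A = K⁻² · (kg·s⁻²·A⁻¹) · A = kg·s⁻²·K⁻².
The exponent of s is -2.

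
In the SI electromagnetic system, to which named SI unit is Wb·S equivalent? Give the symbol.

Wb = kg·m²·s⁻²·A⁻¹.
S = kg⁻¹·m⁻²·s³·A².
Combining: Wb·S = (kg·m²·s⁻²·A⁻¹) · (kg⁻¹·m⁻²·s³·A²) = s·A.
s·A is the base-SI form of the coulomb.

C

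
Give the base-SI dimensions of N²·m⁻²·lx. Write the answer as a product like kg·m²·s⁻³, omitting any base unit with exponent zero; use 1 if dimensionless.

N = kg·m·s⁻².
So N² = kg²·m²·s⁻⁴.
lx = m⁻²·cd.
Combining: N²·m⁻²·lx = (kg²·m²·s⁻⁴) · m⁻² · (m⁻²·cd) = kg²·m⁻²·s⁻⁴·cd.

kg²·m⁻²·s⁻⁴·cd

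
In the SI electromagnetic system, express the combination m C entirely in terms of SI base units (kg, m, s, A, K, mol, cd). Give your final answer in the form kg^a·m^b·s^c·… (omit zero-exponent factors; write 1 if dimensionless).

C = s·A.
Combining: m·C = m · (s·A) = m·s·A.

m·s·A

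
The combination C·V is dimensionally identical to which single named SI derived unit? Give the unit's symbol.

C = A·s = s·A (charge = current × time).
V = W/A (potential = power per current),
    = kg·m²·s⁻³·A⁻¹.
Combining: C·V = (s·A) · (kg·m²·s⁻³·A⁻¹) = kg·m²·s⁻².
kg·m²·s⁻² is the base-SI form of the joule.

J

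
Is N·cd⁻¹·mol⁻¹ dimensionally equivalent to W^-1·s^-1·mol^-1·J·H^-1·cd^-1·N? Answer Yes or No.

Left side:
  N = kg·m·s⁻².
  Combining: N·cd⁻¹·mol⁻¹ = (kg·m·s⁻²) · cd⁻¹ · mol⁻¹ = kg·m·s⁻²·mol⁻¹·cd⁻¹.
Right side:
  W = kg·m²·s⁻³.
  So W⁻¹ = kg⁻¹·m⁻²·s³.
  J = kg·m²·s⁻².
  H = kg·m²·s⁻²·A⁻².
  So H⁻¹ = kg⁻¹·m⁻²·s²·A².
  N = kg·m·s⁻².
  Combining: W⁻¹·s⁻¹·mol⁻¹·J·H⁻¹·cd⁻¹·N = (kg⁻¹·m⁻²·s³) · s⁻¹ · mol⁻¹ · (kg·m²·s⁻²) · (kg⁻¹·m⁻²·s²·A²) · cd⁻¹ · (kg·m·s⁻²) = m⁻¹·A²·mol⁻¹·cd⁻¹.
Left is kg·m·s⁻²·mol⁻¹·cd⁻¹; right is m⁻¹·A²·mol⁻¹·cd⁻¹ — different.

No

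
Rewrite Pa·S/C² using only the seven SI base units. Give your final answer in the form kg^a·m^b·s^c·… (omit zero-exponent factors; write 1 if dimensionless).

Pa = kg·m⁻¹·s⁻².
S = kg⁻¹·m⁻²·s³·A².
C = s·A.
So C⁻² = s⁻²·A⁻².
Combining: Pa·S·C⁻² = (kg·m⁻¹·s⁻²) · (kg⁻¹·m⁻²·s³·A²) · (s⁻²·A⁻²) = m⁻³·s⁻¹.

m⁻³·s⁻¹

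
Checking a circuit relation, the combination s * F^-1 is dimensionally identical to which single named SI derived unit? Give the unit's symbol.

F = kg⁻¹·m⁻²·s⁴·A².
So F⁻¹ = kg·m²·s⁻⁴·A⁻².
Combining: s·F⁻¹ = s · (kg·m²·s⁻⁴·A⁻²) = kg·m²·s⁻³·A⁻².
kg·m²·s⁻³·A⁻² is the base-SI form of the ohm.

Ω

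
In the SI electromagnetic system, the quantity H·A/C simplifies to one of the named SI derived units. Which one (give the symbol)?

C = A·s = s·A (charge = current × time).
So C⁻¹ = s⁻¹·A⁻¹.
H = Wb/A (inductance = flux per current),
    = kg·m²·s⁻²·A⁻².
Combining: C⁻¹·H·A = (s⁻¹·A⁻¹) · (kg·m²·s⁻²·A⁻²) · A = kg·m²·s⁻³·A⁻².
kg·m²·s⁻³·A⁻² is the base-SI form of the ohm.

Ω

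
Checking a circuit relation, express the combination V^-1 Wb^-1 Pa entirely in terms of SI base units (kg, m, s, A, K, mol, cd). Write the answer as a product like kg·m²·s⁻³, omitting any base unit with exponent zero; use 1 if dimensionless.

kg⁻¹·m⁻⁵·s³·A²

V = W/A (potential = power per current),
    = kg·m²·s⁻³·A⁻¹.
So V⁻¹ = kg⁻¹·m⁻²·s³·A.
Wb = V·s (flux: a volt is a weber per second),
    = kg·m²·s⁻²·A⁻¹.
So Wb⁻¹ = kg⁻¹·m⁻²·s²·A.
Pa = N/m² (pressure = force per area),
    = kg·m⁻¹·s⁻².
Combining: V⁻¹·Wb⁻¹·Pa = (kg⁻¹·m⁻²·s³·A) · (kg⁻¹·m⁻²·s²·A) · (kg·m⁻¹·s⁻²) = kg⁻¹·m⁻⁵·s³·A².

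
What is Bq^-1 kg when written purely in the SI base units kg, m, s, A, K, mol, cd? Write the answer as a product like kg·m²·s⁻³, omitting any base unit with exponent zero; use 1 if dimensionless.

kg·s

Bq = 1/s = s⁻¹ (activity is decays per second).
So Bq⁻¹ = s.
Combining: Bq⁻¹·kg = s · kg = kg·s.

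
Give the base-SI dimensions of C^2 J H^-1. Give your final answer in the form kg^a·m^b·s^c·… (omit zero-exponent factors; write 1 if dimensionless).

C = A·s = s·A (charge = current × time).
So C² = s²·A².
J = N·m (work = force × distance),
    = kg·m²·s⁻².
H = Wb/A (inductance = flux per current),
    = kg·m²·s⁻²·A⁻².
So H⁻¹ = kg⁻¹·m⁻²·s²·A².
Combining: C²·J·H⁻¹ = (s²·A²) · (kg·m²·s⁻²) · (kg⁻¹·m⁻²·s²·A²) = s²·A⁴.

s²·A⁴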